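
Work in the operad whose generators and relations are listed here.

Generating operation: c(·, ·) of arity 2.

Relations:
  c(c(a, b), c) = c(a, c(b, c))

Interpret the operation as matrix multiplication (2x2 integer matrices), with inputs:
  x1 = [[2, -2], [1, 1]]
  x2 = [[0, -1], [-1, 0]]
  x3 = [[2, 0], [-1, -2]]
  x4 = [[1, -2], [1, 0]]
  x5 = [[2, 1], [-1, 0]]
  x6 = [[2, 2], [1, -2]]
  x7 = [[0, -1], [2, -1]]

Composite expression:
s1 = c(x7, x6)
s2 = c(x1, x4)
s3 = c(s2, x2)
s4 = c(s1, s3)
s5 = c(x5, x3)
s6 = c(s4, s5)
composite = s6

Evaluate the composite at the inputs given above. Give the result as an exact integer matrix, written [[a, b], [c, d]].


[[8, 0], [96, -48]]

c(x7, x6) = [[-1, 2], [3, 6]]
c(x1, x4) = [[0, -4], [2, -2]]
c(c(x1, x4), x2) = [[4, 0], [2, -2]]
c(c(x7, x6), c(c(x1, x4), x2)) = [[0, -4], [24, -12]]
c(x5, x3) = [[3, -2], [-2, 0]]
c(c(c(x7, x6), c(c(x1, x4), x2)), c(x5, x3)) = [[8, 0], [96, -48]]


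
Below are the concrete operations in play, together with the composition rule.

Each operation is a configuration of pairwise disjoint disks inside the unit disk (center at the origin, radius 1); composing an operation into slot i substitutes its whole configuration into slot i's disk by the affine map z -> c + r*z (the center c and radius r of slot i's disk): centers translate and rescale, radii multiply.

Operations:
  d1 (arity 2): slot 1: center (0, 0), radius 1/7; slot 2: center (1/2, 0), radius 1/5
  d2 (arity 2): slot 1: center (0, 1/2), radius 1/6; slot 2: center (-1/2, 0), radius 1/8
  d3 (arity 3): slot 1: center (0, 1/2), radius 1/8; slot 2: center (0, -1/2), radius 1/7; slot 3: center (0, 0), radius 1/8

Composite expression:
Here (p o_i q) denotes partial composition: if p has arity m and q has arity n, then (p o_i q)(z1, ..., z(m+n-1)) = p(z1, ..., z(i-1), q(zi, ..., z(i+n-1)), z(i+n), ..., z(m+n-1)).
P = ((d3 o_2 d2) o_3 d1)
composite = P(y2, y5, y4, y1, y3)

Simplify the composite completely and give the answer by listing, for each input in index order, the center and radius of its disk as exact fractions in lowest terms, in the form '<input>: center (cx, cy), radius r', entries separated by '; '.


y1: center (-1/16, -1/2), radius 1/280; y2: center (0, 1/2), radius 1/8; y3: center (0, 0), radius 1/8; y4: center (-1/14, -1/2), radius 1/392; y5: center (0, -3/7), radius 1/42


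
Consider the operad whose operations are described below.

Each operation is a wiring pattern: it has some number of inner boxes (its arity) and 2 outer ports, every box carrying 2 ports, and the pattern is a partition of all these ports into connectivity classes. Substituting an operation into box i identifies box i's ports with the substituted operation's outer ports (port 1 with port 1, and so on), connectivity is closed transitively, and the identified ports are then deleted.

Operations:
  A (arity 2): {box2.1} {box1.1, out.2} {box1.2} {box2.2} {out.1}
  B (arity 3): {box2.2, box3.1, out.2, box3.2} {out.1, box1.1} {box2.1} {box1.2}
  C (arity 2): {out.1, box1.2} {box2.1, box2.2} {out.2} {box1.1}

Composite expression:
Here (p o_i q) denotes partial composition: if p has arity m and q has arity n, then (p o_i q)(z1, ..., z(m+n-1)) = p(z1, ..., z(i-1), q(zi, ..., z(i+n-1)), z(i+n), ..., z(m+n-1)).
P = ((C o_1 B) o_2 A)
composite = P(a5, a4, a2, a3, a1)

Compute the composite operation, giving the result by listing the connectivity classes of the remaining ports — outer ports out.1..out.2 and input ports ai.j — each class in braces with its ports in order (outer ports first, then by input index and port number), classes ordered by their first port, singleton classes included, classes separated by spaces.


Reachability decides: close wires over C-identified ports.
the subtree at A composes to {out.1} {out.2, a4.1} {a2.1} {a2.2} {a4.2} on (a4, a2); out.j = own outer ports
the subtree at B composes to {out.1, a5.1} {out.2, a3.1, a3.2, a4.1} {a2.1} {a2.2} {a4.2} {a5.2} on (a5, a4, a2, a3); out.j = own outer ports
the subtree at C composes to {out.1, a3.1, a3.2, a4.1} {out.2} {a1.1, a1.2} {a2.1} {a2.2} {a4.2} {a5.1} {a5.2} on (a5, a4, a2, a3, a1); out.j = own outer ports

{out.1, a3.1, a3.2, a4.1} {out.2} {a1.1, a1.2} {a2.1} {a2.2} {a4.2} {a5.1} {a5.2}


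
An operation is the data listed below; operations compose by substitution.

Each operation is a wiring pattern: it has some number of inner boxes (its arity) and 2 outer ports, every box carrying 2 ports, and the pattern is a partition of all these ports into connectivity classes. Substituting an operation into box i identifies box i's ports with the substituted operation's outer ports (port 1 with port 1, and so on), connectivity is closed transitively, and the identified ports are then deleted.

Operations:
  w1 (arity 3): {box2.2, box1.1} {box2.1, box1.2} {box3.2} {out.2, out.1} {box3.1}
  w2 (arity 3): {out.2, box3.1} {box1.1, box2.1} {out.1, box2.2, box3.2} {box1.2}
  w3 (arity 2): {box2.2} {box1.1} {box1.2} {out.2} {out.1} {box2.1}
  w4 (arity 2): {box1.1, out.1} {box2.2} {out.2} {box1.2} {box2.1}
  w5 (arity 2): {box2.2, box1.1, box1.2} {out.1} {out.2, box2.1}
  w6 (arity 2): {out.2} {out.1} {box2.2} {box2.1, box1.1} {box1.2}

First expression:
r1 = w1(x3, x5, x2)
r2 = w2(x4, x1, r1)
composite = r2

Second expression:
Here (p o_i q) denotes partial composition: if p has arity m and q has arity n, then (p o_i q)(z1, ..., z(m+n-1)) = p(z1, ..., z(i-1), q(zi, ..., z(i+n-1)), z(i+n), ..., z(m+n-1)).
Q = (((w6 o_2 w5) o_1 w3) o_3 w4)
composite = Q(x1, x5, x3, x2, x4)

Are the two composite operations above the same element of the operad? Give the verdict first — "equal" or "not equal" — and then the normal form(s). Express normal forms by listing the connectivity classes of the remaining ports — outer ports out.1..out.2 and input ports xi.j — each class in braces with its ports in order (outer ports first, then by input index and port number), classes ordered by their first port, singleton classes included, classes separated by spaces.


In normal form, the first expression is {out.1, out.2, x1.2} {x1.1, x4.1} {x2.1} {x2.2} {x3.1, x5.2} {x3.2, x5.1} {x4.2}
In normal form, the second expression is {out.1} {out.2} {x1.1} {x1.2} {x2.1} {x2.2} {x3.1, x4.2} {x3.2} {x4.1} {x5.1} {x5.2}
The normal forms differ: not equal.

not equal; the first gives {out.1, out.2, x1.2} {x1.1, x4.1} {x2.1} {x2.2} {x3.1, x5.2} {x3.2, x5.1} {x4.2} and the second {out.1} {out.2} {x1.1} {x1.2} {x2.1} {x2.2} {x3.1, x4.2} {x3.2} {x4.1} {x5.1} {x5.2}


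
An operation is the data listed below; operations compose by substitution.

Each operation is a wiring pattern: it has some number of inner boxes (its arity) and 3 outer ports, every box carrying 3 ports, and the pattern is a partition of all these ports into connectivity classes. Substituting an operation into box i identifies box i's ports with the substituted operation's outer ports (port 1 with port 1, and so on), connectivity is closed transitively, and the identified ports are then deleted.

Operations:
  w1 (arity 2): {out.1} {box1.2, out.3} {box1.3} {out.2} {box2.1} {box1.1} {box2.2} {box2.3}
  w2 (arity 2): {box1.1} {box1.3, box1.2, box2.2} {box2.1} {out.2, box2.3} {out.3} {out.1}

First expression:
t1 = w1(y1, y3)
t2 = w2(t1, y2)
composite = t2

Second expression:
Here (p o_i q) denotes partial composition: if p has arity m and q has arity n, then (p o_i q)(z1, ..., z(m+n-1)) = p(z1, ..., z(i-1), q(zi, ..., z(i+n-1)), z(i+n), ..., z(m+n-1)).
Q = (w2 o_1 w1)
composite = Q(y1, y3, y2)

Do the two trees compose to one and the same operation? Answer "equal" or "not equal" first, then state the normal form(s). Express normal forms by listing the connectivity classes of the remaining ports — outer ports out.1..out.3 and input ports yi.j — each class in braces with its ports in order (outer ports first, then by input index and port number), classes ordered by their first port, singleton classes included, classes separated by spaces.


equal: each reduces to {out.1} {out.2, y2.3} {out.3} {y1.1} {y1.2, y2.2} {y1.3} {y2.1} {y3.1} {y3.2} {y3.3}

The first composite normalizes to {out.1} {out.2, y2.3} {out.3} {y1.1} {y1.2, y2.2} {y1.3} {y2.1} {y3.1} {y3.2} {y3.3}
The second composite normalizes to {out.1} {out.2, y2.3} {out.3} {y1.1} {y1.2, y2.2} {y1.3} {y2.1} {y3.1} {y3.2} {y3.3}
The forms coincide; equal.


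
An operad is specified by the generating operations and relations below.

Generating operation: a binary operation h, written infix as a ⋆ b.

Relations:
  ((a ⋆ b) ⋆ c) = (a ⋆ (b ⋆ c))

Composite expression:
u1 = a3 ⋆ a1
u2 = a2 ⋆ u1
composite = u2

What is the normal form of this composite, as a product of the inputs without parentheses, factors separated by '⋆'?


Under associativity of h, the answer is the a's in reading order.
(a3 ⋆ a1) linearizes to a3 ⋆ a1
(a2 ⋆ (a3 ⋆ a1)) linearizes to a2 ⋆ a3 ⋆ a1

a2 ⋆ a3 ⋆ a1


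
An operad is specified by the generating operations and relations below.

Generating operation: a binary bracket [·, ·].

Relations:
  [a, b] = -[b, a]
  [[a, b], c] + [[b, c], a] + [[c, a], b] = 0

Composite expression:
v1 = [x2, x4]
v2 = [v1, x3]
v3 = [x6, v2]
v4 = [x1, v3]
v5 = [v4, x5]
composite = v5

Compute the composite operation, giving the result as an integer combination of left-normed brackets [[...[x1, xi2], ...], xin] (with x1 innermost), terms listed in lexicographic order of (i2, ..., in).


-[[[[[x1, x2], x4], x3], x6], x5] + [[[[[x1, x3], x2], x4], x6], x5] - [[[[[x1, x3], x4], x2], x6], x5] + [[[[[x1, x4], x2], x3], x6], x5] + [[[[[x1, x6], x2], x4], x3], x5] - [[[[[x1, x6], x3], x2], x4], x5] + [[[[[x1, x6], x3], x4], x2], x5] - [[[[[x1, x6], x4], x2], x3], x5]

Left-normed coefficients sit on the x1-initial expansion words.
Composite bracket: [[x1, [x6, [[x2, x4], x3]]], x5]
Under [a, b] = ab - ba we get 32 signed associative words (2^5 = 32).
The x1-initial words carry the normal form:
  word x1x2x4x3x6x5 has sign -1, contributing -[[[[[x1, x2], x4], x3], x6], x5]
  word x1x3x2x4x6x5 has sign +1, contributing +[[[[[x1, x3], x2], x4], x6], x5]
  word x1x3x4x2x6x5 has sign -1, contributing -[[[[[x1, x3], x4], x2], x6], x5]
  word x1x4x2x3x6x5 has sign +1, contributing +[[[[[x1, x4], x2], x3], x6], x5]
  word x1x6x2x4x3x5 has sign +1, contributing +[[[[[x1, x6], x2], x4], x3], x5]
  word x1x6x3x2x4x5 has sign -1, contributing -[[[[[x1, x6], x3], x2], x4], x5]
  word x1x6x3x4x2x5 has sign +1, contributing +[[[[[x1, x6], x3], x4], x2], x5]
  word x1x6x4x2x3x5 has sign -1, contributing -[[[[[x1, x6], x4], x2], x3], x5]


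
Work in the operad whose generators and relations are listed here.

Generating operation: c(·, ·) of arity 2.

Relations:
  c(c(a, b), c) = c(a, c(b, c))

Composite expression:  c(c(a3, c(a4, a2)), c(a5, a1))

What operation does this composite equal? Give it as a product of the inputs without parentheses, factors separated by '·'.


All parenthesizations of c agree; list the a-inputs left to right.
c(a4, a2) unparenthesizes to a4 · a2
c(a3, c(a4, a2)) unparenthesizes to a3 · a4 · a2
c(a5, a1) unparenthesizes to a5 · a1
c(c(a3, c(a4, a2)), c(a5, a1)) unparenthesizes to a3 · a4 · a2 · a5 · a1

a3 · a4 · a2 · a5 · a1


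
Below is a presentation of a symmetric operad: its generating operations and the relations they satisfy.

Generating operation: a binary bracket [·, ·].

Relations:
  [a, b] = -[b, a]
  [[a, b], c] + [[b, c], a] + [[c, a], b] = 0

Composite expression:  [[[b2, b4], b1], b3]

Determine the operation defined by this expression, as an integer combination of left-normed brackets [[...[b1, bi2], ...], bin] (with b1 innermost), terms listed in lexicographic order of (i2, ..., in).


-[[[b1, b2], b4], b3] + [[[b1, b4], b2], b3]

Antisymmetry and Jacobi reduce to b1-anchored left-normed brackets.
Composite bracket: [[[b2, b4], b1], b3]
The bracket unfolds into 8 signed words via [a, b] = ab - ba (2^3 = 8).
Only words starting with b1 matter:
  word b1b2b4b3 has sign -1, contributing -[[[b1, b2], b4], b3]
  word b1b4b2b3 has sign +1, contributing +[[[b1, b4], b2], b3]


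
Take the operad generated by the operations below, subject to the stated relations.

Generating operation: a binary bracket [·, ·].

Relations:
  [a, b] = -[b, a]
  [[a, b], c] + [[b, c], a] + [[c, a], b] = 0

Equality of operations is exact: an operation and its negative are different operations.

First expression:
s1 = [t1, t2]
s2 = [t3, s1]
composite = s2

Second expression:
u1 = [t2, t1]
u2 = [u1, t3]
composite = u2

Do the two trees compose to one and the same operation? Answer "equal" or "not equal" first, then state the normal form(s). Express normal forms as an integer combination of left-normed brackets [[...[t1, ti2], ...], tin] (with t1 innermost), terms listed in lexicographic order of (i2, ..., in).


equal; the common form is -[[t1, t2], t3]


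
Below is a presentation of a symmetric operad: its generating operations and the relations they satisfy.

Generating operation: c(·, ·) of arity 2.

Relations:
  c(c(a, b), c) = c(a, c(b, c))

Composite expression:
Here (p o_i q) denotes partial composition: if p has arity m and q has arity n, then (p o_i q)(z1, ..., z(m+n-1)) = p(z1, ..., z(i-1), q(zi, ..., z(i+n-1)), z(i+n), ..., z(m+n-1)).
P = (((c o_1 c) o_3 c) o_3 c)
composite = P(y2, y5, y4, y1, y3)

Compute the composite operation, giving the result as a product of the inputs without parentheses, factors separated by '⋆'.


y2 ⋆ y5 ⋆ y4 ⋆ y1 ⋆ y3

Associativity of c dissolves the nesting; only the y-input order survives.
c(y2, y5) collapses to y2 ⋆ y5
c(y4, y1) collapses to y4 ⋆ y1
c(c(y4, y1), y3) collapses to y4 ⋆ y1 ⋆ y3
c(c(y2, y5), c(c(y4, y1), y3)) collapses to y2 ⋆ y5 ⋆ y4 ⋆ y1 ⋆ y3


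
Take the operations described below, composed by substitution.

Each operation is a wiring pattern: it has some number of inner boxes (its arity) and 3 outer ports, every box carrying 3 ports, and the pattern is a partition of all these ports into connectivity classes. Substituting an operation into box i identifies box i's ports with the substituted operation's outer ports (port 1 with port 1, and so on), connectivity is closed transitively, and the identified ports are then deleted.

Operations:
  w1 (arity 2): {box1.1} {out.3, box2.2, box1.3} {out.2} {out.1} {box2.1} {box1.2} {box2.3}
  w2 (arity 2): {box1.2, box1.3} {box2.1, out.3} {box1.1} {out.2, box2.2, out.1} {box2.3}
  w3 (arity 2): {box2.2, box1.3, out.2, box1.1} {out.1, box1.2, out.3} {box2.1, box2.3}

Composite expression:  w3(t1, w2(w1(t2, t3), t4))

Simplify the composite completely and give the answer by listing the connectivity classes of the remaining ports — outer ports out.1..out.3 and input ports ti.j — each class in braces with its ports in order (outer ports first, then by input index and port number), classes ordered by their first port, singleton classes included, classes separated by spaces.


{out.1, out.3, t1.2} {out.2, t1.1, t1.3, t4.1, t4.2} {t2.1} {t2.2} {t2.3, t3.2} {t3.1} {t3.3} {t4.3}

Substituting into w3 glues patterns; closure does the rest.
composing w1 on (t2, t3), with out.j its own outer ports: {out.1} {out.2} {out.3, t2.3, t3.2} {t2.1} {t2.2} {t3.1} {t3.3}
composing w2 on (t2, t3, t4), with out.j its own outer ports: {out.1, out.2, t4.2} {out.3, t4.1} {t2.1} {t2.2} {t2.3, t3.2} {t3.1} {t3.3} {t4.3}
composing w3 on (t1, t2, t3, t4), with out.j its own outer ports: {out.1, out.3, t1.2} {out.2, t1.1, t1.3, t4.1, t4.2} {t2.1} {t2.2} {t2.3, t3.2} {t3.1} {t3.3} {t4.3}


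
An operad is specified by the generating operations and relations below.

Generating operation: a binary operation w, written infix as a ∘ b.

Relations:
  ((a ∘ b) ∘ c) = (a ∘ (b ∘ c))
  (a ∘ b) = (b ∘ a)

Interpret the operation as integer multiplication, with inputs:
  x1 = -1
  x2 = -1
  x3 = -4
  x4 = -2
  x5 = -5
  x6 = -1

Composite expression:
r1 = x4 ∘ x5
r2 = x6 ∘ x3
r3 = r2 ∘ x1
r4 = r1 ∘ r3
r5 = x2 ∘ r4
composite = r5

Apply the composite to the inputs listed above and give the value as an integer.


40

(x4 ∘ x5) = 10
(x6 ∘ x3) = 4
((x6 ∘ x3) ∘ x1) = -4
((x4 ∘ x5) ∘ ((x6 ∘ x3) ∘ x1)) = -40
(x2 ∘ ((x4 ∘ x5) ∘ ((x6 ∘ x3) ∘ x1))) = 40


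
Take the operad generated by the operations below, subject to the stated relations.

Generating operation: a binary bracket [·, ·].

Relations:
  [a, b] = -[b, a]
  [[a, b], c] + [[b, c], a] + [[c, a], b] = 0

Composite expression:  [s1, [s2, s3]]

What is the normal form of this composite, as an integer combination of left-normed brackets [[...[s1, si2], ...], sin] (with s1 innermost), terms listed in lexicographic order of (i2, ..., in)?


Left-normed coefficients sit on the s1-initial expansion words.
Composite bracket: [s1, [s2, s3]]
Each bracket splits as ab - ba, giving 4 signed words (2^2 = 4).
Keep just the words that open with s1:
  s1s2s3 appears with sign +1, giving the term +[[s1, s2], s3]
  s1s3s2 appears with sign -1, giving the term -[[s1, s3], s2]

[[s1, s2], s3] - [[s1, s3], s2]


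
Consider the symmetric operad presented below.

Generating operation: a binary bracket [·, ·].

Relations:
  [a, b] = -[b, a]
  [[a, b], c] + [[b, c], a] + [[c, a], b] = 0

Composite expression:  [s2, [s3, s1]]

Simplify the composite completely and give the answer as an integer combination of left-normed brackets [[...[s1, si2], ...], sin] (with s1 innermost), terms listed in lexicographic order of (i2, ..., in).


In the tensor algebra, words opening s1 carry the s1-anchored form.
Composite bracket: [s2, [s3, s1]]
The bracket unfolds into 4 signed words via [a, b] = ab - ba (2^2 = 4).
Keep just the words that open with s1:
  from s1s3s2, sign +1: term +[[s1, s3], s2]

[[s1, s3], s2]


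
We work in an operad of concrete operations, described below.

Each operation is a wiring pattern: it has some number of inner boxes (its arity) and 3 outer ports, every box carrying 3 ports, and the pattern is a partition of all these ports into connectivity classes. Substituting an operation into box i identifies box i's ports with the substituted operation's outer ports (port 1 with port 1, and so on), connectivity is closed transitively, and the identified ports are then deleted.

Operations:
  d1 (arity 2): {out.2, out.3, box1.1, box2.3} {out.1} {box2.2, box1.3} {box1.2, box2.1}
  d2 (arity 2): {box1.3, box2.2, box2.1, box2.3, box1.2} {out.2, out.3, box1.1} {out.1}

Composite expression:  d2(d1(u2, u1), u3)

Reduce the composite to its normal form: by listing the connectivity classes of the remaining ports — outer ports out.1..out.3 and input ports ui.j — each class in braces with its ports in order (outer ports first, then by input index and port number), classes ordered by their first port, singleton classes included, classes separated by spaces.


{out.1} {out.2, out.3} {u1.1, u2.2} {u1.2, u2.3} {u1.3, u2.1, u3.1, u3.2, u3.3}

Substituting into d2 glues patterns; closure does the rest.
stage d1: inputs (u2, u1), connectivity {out.1} {out.2, out.3, u1.3, u2.1} {u1.1, u2.2} {u1.2, u2.3}, out.j its boundary
stage d2: inputs (u2, u1, u3), connectivity {out.1} {out.2, out.3} {u1.1, u2.2} {u1.2, u2.3} {u1.3, u2.1, u3.1, u3.2, u3.3}, out.j its boundary


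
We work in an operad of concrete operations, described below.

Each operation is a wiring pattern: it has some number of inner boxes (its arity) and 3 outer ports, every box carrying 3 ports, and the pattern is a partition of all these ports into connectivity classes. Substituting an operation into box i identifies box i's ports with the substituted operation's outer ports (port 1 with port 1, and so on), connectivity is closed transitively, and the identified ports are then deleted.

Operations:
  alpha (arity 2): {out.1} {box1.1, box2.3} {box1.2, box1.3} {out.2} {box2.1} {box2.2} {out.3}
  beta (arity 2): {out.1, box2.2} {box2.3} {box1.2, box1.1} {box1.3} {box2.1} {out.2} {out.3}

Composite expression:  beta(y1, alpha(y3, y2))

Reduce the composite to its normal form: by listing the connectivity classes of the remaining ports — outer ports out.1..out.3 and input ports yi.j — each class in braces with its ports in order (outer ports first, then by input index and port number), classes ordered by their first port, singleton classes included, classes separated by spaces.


After gluing at beta, chains via deleted ports link the y-ports.
the subtree at alpha composes to {out.1} {out.2} {out.3} {y2.1} {y2.2} {y2.3, y3.1} {y3.2, y3.3} on (y3, y2); out.j = own outer ports
the subtree at beta composes to {out.1} {out.2} {out.3} {y1.1, y1.2} {y1.3} {y2.1} {y2.2} {y2.3, y3.1} {y3.2, y3.3} on (y1, y3, y2); out.j = own outer ports

{out.1} {out.2} {out.3} {y1.1, y1.2} {y1.3} {y2.1} {y2.2} {y2.3, y3.1} {y3.2, y3.3}


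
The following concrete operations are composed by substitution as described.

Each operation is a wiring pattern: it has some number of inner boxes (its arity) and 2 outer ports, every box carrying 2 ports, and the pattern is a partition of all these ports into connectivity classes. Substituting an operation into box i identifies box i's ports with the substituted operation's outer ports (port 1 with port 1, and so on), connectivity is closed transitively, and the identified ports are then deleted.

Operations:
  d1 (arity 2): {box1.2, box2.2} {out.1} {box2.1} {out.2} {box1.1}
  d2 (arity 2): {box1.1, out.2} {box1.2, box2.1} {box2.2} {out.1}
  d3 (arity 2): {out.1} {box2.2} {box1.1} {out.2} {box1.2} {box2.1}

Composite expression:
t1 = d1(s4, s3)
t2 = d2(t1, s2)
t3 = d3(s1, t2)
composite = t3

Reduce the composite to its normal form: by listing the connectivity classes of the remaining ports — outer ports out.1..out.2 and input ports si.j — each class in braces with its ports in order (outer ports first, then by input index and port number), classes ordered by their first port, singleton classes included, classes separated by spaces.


{out.1} {out.2} {s1.1} {s1.2} {s2.1} {s2.2} {s3.1} {s3.2, s4.2} {s4.1}

Substituting into d3 glues patterns; closure does the rest.
after d1, the pattern on (s4, s3) reads {out.1} {out.2} {s3.1} {s3.2, s4.2} {s4.1} (out.j = its outer ports)
after d2, the pattern on (s4, s3, s2) reads {out.1} {out.2} {s2.1} {s2.2} {s3.1} {s3.2, s4.2} {s4.1} (out.j = its outer ports)
after d3, the pattern on (s1, s4, s3, s2) reads {out.1} {out.2} {s1.1} {s1.2} {s2.1} {s2.2} {s3.1} {s3.2, s4.2} {s4.1} (out.j = its outer ports)


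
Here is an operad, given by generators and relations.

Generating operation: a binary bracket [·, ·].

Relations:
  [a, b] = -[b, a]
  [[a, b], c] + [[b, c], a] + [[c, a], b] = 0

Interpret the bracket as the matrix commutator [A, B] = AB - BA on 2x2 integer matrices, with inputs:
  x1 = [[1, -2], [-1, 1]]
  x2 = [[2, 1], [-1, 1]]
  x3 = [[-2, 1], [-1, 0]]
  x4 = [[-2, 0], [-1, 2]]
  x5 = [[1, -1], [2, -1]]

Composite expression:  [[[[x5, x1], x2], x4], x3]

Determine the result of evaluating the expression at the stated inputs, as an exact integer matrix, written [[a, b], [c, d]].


[[-12, 84], [60, 12]]

[x5, x1] = [[5, -4], [2, -5]]
[[x5, x1], x2] = [[2, 14], [12, -2]]
[[[x5, x1], x2], x4] = [[-14, 56], [-44, 14]]
[[[[x5, x1], x2], x4], x3] = [[-12, 84], [60, 12]]


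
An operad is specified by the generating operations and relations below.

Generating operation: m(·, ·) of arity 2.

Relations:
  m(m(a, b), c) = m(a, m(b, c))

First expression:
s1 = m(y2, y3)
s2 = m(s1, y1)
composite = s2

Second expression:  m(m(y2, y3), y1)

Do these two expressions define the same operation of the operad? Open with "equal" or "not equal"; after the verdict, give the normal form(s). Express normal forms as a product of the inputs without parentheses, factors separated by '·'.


equal — both sides give y2 · y3 · y1

The first expression, normalized: y2 · y3 · y1
The second expression, normalized: y2 · y3 · y1
Both agree, so they are equal.


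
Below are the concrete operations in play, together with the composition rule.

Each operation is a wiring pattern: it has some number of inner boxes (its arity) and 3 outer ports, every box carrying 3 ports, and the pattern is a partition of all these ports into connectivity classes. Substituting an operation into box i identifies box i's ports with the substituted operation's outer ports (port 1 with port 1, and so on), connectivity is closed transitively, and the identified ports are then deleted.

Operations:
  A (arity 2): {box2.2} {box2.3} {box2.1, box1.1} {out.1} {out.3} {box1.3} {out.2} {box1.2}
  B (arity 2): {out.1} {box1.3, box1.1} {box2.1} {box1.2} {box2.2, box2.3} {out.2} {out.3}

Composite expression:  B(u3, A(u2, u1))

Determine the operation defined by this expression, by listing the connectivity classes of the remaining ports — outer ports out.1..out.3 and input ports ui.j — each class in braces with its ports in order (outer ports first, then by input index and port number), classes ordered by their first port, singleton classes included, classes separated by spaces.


{out.1} {out.2} {out.3} {u1.1, u2.1} {u1.2} {u1.3} {u2.2} {u2.3} {u3.1, u3.3} {u3.2}

Substituting into B glues patterns; closure does the rest.
through A, on inputs (u2, u1): {out.1} {out.2} {out.3} {u1.1, u2.1} {u1.2} {u1.3} {u2.2} {u2.3} (out.j = stage outer ports)
through B, on inputs (u3, u2, u1): {out.1} {out.2} {out.3} {u1.1, u2.1} {u1.2} {u1.3} {u2.2} {u2.3} {u3.1, u3.3} {u3.2} (out.j = stage outer ports)


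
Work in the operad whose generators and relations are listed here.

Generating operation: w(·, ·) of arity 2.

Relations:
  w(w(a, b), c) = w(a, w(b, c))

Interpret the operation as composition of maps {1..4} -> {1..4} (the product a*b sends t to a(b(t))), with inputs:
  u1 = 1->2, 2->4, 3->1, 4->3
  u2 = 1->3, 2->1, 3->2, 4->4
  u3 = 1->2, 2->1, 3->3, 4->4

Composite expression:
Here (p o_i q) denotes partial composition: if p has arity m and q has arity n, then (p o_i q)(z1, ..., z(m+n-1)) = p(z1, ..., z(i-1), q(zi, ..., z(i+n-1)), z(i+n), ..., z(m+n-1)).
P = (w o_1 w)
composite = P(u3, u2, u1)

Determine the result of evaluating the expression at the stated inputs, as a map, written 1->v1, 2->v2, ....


1->2, 2->4, 3->3, 4->1

w(u3, u2) = 1->3, 2->2, 3->1, 4->4
w(w(u3, u2), u1) = 1->2, 2->4, 3->3, 4->1


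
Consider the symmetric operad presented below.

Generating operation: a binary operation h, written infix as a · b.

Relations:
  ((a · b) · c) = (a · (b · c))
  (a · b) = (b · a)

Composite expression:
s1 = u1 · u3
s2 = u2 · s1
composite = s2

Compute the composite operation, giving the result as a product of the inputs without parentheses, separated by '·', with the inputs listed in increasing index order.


u1 · u2 · u3

Any arrangement under h is one operation, so sort the u-inputs.
(u1 · u3) collapses to u1 · u3
(u2 · (u1 · u3)) collapses to u2 · u1 · u3
rearranged into index order: u1 · u2 · u3


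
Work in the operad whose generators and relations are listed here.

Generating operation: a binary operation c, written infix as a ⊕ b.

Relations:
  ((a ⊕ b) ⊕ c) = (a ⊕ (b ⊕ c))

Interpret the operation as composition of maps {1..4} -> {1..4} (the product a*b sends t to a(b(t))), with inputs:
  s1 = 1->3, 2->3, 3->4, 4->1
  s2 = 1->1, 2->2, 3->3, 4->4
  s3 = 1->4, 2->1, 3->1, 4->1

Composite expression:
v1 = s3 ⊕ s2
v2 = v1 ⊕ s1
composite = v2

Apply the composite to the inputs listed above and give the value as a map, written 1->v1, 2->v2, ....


(s3 ⊕ s2) = 1->4, 2->1, 3->1, 4->1
((s3 ⊕ s2) ⊕ s1) = 1->1, 2->1, 3->1, 4->4

1->1, 2->1, 3->1, 4->4


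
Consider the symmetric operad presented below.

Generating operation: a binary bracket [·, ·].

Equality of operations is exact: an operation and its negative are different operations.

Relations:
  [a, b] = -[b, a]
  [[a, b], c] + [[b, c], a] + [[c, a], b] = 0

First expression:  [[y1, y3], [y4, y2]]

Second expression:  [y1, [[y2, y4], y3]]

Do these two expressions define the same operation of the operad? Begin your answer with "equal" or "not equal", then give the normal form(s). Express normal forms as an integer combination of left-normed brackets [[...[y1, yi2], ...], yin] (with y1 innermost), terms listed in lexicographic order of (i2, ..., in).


not equal; the first gives -[[[y1, y3], y2], y4] + [[[y1, y3], y4], y2] and the second [[[y1, y2], y4], y3] - [[[y1, y3], y2], y4] + [[[y1, y3], y4], y2] - [[[y1, y4], y2], y3]

The first composite normalizes to -[[[y1, y3], y2], y4] + [[[y1, y3], y4], y2]
The second composite normalizes to [[[y1, y2], y4], y3] - [[[y1, y3], y2], y4] + [[[y1, y3], y4], y2] - [[[y1, y4], y2], y3]
The normal forms differ: not equal.


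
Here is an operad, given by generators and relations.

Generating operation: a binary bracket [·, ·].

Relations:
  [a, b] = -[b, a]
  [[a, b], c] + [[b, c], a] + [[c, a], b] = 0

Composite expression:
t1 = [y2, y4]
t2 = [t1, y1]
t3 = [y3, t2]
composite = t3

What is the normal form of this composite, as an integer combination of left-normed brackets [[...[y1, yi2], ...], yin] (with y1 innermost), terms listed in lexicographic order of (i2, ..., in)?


[[[y1, y2], y4], y3] - [[[y1, y4], y2], y3]

Left-normed coefficients sit on the y1-initial expansion words.
Composite bracket: [y3, [[y2, y4], y1]]
The bracket unfolds into 8 signed words via [a, b] = ab - ba (2^3 = 8).
Coefficients come from the y1-initial words:
  y1y2y4y3 (sign +1) contributes +[[[y1, y2], y4], y3]
  y1y4y2y3 (sign -1) contributes -[[[y1, y4], y2], y3]


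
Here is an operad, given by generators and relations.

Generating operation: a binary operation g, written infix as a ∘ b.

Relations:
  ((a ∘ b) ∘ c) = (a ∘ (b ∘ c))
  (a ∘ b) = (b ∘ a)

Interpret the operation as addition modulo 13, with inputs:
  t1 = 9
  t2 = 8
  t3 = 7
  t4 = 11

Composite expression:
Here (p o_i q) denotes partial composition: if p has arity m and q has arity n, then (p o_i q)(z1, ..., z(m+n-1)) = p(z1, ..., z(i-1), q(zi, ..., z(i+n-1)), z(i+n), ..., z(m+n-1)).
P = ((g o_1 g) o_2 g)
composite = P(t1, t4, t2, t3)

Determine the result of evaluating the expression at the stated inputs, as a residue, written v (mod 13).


9 (mod 13)

(t4 ∘ t2) = 6
(t1 ∘ (t4 ∘ t2)) = 2
((t1 ∘ (t4 ∘ t2)) ∘ t3) = 9


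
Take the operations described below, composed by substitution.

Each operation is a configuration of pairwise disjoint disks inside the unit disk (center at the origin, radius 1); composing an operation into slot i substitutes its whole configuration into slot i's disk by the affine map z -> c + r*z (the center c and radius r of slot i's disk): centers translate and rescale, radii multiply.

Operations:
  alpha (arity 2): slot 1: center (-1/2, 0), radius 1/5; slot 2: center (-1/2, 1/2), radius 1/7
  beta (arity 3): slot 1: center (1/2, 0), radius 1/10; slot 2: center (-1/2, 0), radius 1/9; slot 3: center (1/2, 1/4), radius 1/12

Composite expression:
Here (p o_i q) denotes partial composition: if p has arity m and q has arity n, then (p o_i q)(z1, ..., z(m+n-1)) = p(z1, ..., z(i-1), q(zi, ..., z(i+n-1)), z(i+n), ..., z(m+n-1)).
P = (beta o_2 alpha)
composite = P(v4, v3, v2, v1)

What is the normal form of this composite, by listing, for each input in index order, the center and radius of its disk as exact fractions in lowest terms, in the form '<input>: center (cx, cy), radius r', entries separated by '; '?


v1: center (1/2, 1/4), radius 1/12; v2: center (-5/9, 1/18), radius 1/63; v3: center (-5/9, 0), radius 1/45; v4: center (1/2, 0), radius 1/10

Nesting under beta composes maps z -> c + r*z down each v-path.
v4: after 1 affine step, its disk has center (1/2, 0), radius 1/10
v3: after 2 affine steps, its disk has center (-5/9, 0), radius 1/45
v2: after 2 affine steps, its disk has center (-5/9, 1/18), radius 1/63
v1: after 1 affine step, its disk has center (1/2, 1/4), radius 1/12


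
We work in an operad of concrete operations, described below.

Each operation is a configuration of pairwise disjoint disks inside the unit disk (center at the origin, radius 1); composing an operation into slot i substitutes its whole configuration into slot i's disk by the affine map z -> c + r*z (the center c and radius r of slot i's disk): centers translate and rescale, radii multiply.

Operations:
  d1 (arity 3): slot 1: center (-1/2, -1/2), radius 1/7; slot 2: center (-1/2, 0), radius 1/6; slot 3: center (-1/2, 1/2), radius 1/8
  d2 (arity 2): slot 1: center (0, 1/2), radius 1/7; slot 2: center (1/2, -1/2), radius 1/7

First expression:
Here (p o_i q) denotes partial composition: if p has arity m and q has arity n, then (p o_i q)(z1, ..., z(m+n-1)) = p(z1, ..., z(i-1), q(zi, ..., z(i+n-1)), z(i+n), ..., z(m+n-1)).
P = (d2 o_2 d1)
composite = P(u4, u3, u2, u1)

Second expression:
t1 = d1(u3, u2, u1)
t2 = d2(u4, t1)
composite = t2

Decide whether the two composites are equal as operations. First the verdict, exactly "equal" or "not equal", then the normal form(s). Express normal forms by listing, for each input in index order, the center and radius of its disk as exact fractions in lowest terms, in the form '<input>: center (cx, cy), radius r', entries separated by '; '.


equal: each reduces to u1: center (3/7, -3/7), radius 1/56; u2: center (3/7, -1/2), radius 1/42; u3: center (3/7, -4/7), radius 1/49; u4: center (0, 1/2), radius 1/7


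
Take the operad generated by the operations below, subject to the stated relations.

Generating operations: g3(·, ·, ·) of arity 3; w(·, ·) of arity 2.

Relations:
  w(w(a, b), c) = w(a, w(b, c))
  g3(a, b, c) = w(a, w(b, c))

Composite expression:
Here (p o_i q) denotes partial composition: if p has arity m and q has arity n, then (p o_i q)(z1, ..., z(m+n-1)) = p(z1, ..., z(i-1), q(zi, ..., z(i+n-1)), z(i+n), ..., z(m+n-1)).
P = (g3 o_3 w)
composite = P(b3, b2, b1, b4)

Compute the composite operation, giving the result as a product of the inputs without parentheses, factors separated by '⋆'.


The g3-tree's shape is irrelevant; the b-reading-order decides.
w(b1, b4) flattens to b1 ⋆ b4
g3(b3, b2, w(b1, b4)) flattens to b3 ⋆ b2 ⋆ b1 ⋆ b4

b3 ⋆ b2 ⋆ b1 ⋆ b4


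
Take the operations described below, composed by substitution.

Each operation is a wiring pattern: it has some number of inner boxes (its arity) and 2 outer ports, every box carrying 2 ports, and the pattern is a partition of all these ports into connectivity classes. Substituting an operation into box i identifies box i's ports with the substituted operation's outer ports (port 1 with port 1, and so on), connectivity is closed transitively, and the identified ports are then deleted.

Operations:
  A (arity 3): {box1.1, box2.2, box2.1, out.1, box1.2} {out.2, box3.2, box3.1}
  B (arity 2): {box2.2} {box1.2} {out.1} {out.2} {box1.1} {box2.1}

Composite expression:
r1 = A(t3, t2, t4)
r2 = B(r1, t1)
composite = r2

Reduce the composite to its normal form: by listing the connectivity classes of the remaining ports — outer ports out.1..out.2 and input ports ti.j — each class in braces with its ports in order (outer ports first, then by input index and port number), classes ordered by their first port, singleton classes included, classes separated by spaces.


Treat the ports identified at B as solder joints: merge, then drop.
through A, on inputs (t3, t2, t4): {out.1, t2.1, t2.2, t3.1, t3.2} {out.2, t4.1, t4.2} (out.j = stage outer ports)
through B, on inputs (t3, t2, t4, t1): {out.1} {out.2} {t1.1} {t1.2} {t2.1, t2.2, t3.1, t3.2} {t4.1, t4.2} (out.j = stage outer ports)

{out.1} {out.2} {t1.1} {t1.2} {t2.1, t2.2, t3.1, t3.2} {t4.1, t4.2}


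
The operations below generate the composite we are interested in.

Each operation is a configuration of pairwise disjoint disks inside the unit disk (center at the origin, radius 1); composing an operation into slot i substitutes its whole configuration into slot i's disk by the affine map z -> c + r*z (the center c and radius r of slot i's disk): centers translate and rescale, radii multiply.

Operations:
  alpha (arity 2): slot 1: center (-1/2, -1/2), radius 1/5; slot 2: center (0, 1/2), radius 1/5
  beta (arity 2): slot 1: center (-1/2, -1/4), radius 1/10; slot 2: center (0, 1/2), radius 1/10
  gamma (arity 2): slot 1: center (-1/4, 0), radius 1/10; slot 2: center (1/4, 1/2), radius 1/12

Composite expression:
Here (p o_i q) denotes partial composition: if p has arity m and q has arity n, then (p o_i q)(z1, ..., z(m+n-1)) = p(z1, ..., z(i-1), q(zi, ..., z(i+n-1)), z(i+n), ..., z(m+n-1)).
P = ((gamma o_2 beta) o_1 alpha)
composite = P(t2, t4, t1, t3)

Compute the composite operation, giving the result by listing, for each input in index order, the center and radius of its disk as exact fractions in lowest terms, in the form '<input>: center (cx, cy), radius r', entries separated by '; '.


t1: center (5/24, 23/48), radius 1/120; t2: center (-3/10, -1/20), radius 1/50; t3: center (1/4, 13/24), radius 1/120; t4: center (-1/4, 1/20), radius 1/50


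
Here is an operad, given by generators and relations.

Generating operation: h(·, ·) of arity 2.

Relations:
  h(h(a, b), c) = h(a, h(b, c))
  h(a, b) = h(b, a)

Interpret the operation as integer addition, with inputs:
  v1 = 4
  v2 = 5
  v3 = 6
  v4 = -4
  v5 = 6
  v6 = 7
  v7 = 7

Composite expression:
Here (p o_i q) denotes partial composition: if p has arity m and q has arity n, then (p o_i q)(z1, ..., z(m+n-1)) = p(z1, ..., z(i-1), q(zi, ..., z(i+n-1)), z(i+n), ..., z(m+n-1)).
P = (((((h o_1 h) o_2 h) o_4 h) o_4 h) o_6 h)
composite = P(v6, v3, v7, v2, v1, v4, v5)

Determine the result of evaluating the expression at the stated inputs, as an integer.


h(v3, v7) = 13
h(v6, h(v3, v7)) = 20
h(v2, v1) = 9
h(v4, v5) = 2
h(h(v2, v1), h(v4, v5)) = 11
h(h(v6, h(v3, v7)), h(h(v2, v1), h(v4, v5))) = 31

31


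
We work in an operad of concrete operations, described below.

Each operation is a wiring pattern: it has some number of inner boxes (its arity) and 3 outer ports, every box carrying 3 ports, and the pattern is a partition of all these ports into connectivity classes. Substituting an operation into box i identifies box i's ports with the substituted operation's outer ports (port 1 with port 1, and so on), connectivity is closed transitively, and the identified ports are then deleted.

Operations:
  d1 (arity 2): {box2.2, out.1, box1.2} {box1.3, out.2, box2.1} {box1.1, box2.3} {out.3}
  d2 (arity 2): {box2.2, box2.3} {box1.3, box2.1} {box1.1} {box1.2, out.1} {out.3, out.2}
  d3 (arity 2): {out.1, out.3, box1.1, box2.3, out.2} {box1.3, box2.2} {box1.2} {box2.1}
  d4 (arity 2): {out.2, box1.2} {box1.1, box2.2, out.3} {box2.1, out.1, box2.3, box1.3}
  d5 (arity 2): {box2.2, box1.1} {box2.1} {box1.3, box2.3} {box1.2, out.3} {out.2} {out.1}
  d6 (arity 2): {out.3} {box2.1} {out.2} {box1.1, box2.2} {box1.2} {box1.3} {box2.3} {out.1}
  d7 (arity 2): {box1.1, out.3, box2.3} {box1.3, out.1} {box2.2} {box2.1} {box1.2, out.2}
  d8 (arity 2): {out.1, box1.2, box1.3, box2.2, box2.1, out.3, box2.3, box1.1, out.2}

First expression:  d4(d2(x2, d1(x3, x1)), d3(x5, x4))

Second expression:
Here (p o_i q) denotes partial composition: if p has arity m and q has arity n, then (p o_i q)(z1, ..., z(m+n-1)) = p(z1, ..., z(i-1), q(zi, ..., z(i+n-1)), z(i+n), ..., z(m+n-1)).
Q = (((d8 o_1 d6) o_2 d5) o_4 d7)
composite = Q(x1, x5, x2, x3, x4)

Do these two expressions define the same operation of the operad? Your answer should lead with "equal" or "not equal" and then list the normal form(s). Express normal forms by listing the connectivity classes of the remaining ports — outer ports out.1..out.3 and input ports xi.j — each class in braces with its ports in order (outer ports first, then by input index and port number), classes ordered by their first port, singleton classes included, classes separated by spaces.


not equal; first: {out.1, out.2, out.3, x2.2, x4.3, x5.1} {x1.1, x3.3} {x1.2, x2.3, x3.2} {x1.3, x3.1} {x2.1} {x4.1} {x4.2, x5.3} {x5.2}; second: {out.1, out.2, out.3, x3.1, x3.2, x3.3, x4.3} {x1.1} {x1.2} {x1.3} {x2.1} {x2.2, x5.1} {x2.3, x5.3} {x4.1} {x4.2} {x5.2}

Reducing the first expression gives {out.1, out.2, out.3, x2.2, x4.3, x5.1} {x1.1, x3.3} {x1.2, x2.3, x3.2} {x1.3, x3.1} {x2.1} {x4.1} {x4.2, x5.3} {x5.2}
Reducing the second expression gives {out.1, out.2, out.3, x3.1, x3.2, x3.3, x4.3} {x1.1} {x1.2} {x1.3} {x2.1} {x2.2, x5.1} {x2.3, x5.3} {x4.1} {x4.2} {x5.2}
They disagree, so not equal.
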